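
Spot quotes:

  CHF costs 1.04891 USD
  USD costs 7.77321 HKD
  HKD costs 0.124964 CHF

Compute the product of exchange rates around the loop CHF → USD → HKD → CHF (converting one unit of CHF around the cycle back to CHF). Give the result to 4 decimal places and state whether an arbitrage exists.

Around CHF → USD → HKD → CHF: 1 × 1.04891 × 7.77321 × 0.124964 = 1.018881
Product > 1; profitable direction is CHF → USD → HKD → CHF.

1.0189 (arbitrage exists)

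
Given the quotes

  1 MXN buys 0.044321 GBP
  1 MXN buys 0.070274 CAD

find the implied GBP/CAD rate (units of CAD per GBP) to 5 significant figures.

GBP/CAD = 1.5856

1 GBP ÷ 0.044321 = 22.5627 MXN
22.5627 MXN × 0.070274 = 1.58557 CAD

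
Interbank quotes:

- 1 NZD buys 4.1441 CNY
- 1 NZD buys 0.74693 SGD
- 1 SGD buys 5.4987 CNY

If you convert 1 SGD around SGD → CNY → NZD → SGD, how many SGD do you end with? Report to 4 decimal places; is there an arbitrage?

0.9911 (arbitrage exists)

Around SGD → CNY → NZD → SGD: 1 × 5.4987 ÷ 4.1441 × 0.74693 = 0.991082
Product < 1; profitable direction is SGD → NZD → CNY → SGD.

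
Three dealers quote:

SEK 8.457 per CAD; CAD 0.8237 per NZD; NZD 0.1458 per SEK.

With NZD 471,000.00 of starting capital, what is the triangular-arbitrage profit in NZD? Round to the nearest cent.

Profit: NZD 7,369.88

Profitable loop is NZD → CAD → SEK → NZD:
NZD 471,000.00 × 0.8237 = CAD 387,962.70
CAD 387,962.70 × 8.457 = SEK 3,281,000.55
SEK 3,281,000.55 × 0.1458 = NZD 478,369.88
Profit = NZD 478,369.88 − NZD 471,000.00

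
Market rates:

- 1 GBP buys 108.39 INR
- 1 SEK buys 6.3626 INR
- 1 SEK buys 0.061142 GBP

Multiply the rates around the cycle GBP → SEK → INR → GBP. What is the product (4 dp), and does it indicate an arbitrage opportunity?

0.9601 (arbitrage exists)

Around GBP → SEK → INR → GBP: 1 ÷ 0.061142 × 6.3626 ÷ 108.39 = 0.960076
Product < 1; profitable direction is GBP → INR → SEK → GBP.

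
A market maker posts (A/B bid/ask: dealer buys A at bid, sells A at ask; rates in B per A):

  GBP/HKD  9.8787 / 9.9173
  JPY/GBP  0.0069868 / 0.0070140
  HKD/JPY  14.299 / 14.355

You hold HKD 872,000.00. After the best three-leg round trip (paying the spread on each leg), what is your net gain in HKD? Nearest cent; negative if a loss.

Net profit: HKD 1,281.13

Best loop HKD → GBP → JPY → HKD:
HKD 872,000.00 ÷ 9.9173 (buy GBP at ask) = GBP 87,927.16
GBP 87,927.16 ÷ 0.0070140 (buy JPY at ask) = JPY 12,535,951
JPY 12,535,951 ÷ 14.355 (buy HKD at ask) = HKD 873,281.13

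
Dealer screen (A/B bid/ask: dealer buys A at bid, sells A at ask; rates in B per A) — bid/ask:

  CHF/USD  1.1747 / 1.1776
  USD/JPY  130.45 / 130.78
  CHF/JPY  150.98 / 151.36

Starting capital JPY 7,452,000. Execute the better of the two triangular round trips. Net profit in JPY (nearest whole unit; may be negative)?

Net profit: JPY 92,540

Best loop JPY → CHF → USD → JPY:
JPY 7,452,000 ÷ 151.36 (buy CHF at ask) = CHF 49,233.62
CHF 49,233.62 × 1.1747 (sell CHF at bid) = USD 57,834.73
USD 57,834.73 × 130.45 (sell USD at bid) = JPY 7,544,540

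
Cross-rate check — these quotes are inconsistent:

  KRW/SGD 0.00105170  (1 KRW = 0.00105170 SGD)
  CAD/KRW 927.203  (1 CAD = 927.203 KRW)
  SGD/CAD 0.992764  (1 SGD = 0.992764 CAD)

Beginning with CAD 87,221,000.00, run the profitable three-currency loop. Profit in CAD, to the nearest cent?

Profitable loop is CAD → SGD → KRW → CAD:
CAD 87,221,000.00 ÷ 0.992764 = SGD 87,856,731.31
SGD 87,856,731.31 ÷ 0.00105170 = KRW 83,537,825,718
KRW 83,537,825,718 ÷ 927.203 = CAD 90,096,586.96
Profit = CAD 90,096,586.96 − CAD 87,221,000.00

Profit: CAD 2,875,586.96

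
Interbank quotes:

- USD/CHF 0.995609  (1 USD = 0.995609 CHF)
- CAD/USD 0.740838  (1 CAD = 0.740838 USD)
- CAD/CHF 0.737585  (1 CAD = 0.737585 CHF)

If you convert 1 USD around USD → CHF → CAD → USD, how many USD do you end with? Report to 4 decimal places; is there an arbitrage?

1.0000 (no arbitrage)

Around USD → CHF → CAD → USD: 1 × 0.995609 ÷ 0.737585 × 0.740838 = 1.000000
Product ≈ 1 (deviation 0.000%, within rounding noise).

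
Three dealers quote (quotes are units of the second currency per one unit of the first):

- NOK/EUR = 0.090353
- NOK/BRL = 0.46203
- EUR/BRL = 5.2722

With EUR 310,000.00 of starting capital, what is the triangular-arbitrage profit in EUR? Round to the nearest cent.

Profitable loop is EUR → BRL → NOK → EUR:
EUR 310,000.00 × 5.2722 = BRL 1,634,382.00
BRL 1,634,382.00 ÷ 0.46203 = NOK 3,537,393.68
NOK 3,537,393.68 × 0.090353 = EUR 319,614.13
Profit = EUR 319,614.13 − EUR 310,000.00

Profit: EUR 9,614.13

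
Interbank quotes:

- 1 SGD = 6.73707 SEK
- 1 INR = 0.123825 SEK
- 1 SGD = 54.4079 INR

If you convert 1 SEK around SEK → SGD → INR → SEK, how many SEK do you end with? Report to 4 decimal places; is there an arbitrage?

1.0000 (no arbitrage)

Around SEK → SGD → INR → SEK: 1 ÷ 6.73707 × 54.4079 × 0.123825 = 0.999998
Product ≈ 1 (deviation 0.000%, within rounding noise).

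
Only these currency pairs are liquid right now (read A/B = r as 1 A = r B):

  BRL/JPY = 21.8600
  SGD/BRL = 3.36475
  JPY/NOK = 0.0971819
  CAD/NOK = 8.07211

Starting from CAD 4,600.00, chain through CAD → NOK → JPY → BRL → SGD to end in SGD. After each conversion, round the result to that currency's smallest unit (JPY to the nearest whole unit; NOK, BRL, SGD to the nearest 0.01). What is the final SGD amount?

CAD 4,600.00 × 8.07211 = NOK 37,131.71
NOK 37,131.71 ÷ 0.0971819 = JPY 382,085
JPY 382,085 ÷ 21.8600 = BRL 17,478.73
BRL 17,478.73 ÷ 3.36475 = SGD 5,194.66

SGD 5,194.66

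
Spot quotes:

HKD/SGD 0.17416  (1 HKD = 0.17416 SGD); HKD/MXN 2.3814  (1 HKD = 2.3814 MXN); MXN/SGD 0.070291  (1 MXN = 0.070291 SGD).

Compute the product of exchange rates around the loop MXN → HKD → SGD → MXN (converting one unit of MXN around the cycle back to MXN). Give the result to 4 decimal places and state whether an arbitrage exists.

Around MXN → HKD → SGD → MXN: 1 ÷ 2.3814 × 0.17416 ÷ 0.070291 = 1.040438
Product > 1; profitable direction is MXN → HKD → SGD → MXN.

1.0404 (arbitrage exists)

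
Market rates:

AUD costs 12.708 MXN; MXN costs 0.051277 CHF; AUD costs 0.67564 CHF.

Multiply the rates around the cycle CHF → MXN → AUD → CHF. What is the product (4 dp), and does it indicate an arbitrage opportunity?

Around CHF → MXN → AUD → CHF: 1 ÷ 0.051277 ÷ 12.708 × 0.67564 = 1.036849
Product > 1; profitable direction is CHF → MXN → AUD → CHF.

1.0368 (arbitrage exists)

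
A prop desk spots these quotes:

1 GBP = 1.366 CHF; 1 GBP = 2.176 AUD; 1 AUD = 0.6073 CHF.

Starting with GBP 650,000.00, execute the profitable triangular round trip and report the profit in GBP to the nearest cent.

Profit: GBP 21,895.73

Profitable loop is GBP → CHF → AUD → GBP:
GBP 650,000.00 × 1.366 = CHF 887,900.00
CHF 887,900.00 ÷ 0.6073 = AUD 1,462,045.12
AUD 1,462,045.12 ÷ 2.176 = GBP 671,895.73
Profit = GBP 671,895.73 − GBP 650,000.00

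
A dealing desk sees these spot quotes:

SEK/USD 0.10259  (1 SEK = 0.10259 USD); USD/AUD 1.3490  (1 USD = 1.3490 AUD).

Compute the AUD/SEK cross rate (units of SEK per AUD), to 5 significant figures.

1 AUD ÷ 1.3490 = 0.74129 USD
0.74129 USD ÷ 0.10259 = 7.22575 SEK

AUD/SEK = 7.2258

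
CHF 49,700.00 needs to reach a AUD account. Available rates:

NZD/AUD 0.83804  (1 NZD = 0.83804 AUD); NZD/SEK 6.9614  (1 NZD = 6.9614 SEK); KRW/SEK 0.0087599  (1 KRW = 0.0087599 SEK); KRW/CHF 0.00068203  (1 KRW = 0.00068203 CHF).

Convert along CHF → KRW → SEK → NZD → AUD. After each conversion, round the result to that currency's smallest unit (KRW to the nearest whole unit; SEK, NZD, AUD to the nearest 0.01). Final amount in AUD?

AUD 76,845.81

CHF 49,700.00 ÷ 0.00068203 = KRW 72,870,695
KRW 72,870,695 × 0.0087599 = SEK 638,340.00
SEK 638,340.00 ÷ 6.9614 = NZD 91,697.07
NZD 91,697.07 × 0.83804 = AUD 76,845.81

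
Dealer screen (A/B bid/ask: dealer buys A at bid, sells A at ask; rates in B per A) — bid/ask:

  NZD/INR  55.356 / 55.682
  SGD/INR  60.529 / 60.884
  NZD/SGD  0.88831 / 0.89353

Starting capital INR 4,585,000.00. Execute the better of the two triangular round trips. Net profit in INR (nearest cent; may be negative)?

Best loop INR → SGD → NZD → INR:
INR 4,585,000.00 ÷ 60.884 (buy SGD at ask) = SGD 75,307.14
SGD 75,307.14 ÷ 0.89353 (buy NZD at ask) = NZD 84,280.48
NZD 84,280.48 × 55.356 (sell NZD at bid) = INR 4,665,430.51

Net profit: INR 80,430.51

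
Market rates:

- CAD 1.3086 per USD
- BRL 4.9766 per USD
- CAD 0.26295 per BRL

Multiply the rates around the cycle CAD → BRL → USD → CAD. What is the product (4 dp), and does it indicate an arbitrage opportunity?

1.0000 (no arbitrage)

Around CAD → BRL → USD → CAD: 1 ÷ 0.26295 ÷ 4.9766 × 1.3086 = 1.000002
Product ≈ 1 (deviation 0.000%, within rounding noise).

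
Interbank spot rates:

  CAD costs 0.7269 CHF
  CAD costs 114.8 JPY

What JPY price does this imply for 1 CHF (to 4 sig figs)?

CHF/JPY = 157.9

1 CHF ÷ 0.7269 = 1.37571 CAD
1.37571 CAD × 114.8 = 157.931 JPY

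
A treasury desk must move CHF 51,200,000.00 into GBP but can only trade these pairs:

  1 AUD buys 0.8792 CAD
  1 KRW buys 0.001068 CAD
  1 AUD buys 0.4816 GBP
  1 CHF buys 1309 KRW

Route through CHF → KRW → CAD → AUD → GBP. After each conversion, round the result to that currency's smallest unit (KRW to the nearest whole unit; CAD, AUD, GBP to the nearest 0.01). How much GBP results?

GBP 39,208,448.65

CHF 51,200,000.00 × 1309 = KRW 67,020,800,000
KRW 67,020,800,000 × 0.001068 = CAD 71,578,214.40
CAD 71,578,214.40 ÷ 0.8792 = AUD 81,412,891.72
AUD 81,412,891.72 × 0.4816 = GBP 39,208,448.65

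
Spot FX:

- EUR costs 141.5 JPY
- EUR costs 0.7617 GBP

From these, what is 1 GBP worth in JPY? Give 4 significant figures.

1 GBP ÷ 0.7617 = 1.31285 EUR
1.31285 EUR × 141.5 = 185.769 JPY

GBP/JPY = 185.8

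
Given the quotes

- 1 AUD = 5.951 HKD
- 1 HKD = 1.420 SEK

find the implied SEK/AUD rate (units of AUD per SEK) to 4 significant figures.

SEK/AUD = 0.1183

1 SEK ÷ 1.420 = 0.704225 HKD
0.704225 HKD ÷ 5.951 = 0.118337 AUD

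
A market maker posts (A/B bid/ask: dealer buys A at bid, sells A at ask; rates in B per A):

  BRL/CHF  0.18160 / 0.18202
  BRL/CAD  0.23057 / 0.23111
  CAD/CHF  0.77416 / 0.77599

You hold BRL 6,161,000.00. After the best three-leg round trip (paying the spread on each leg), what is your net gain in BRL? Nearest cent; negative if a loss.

Net profit: BRL 77,672.54

Best loop BRL → CHF → CAD → BRL:
BRL 6,161,000.00 × 0.18160 (sell BRL at bid) = CHF 1,118,837.60
CHF 1,118,837.60 ÷ 0.77599 (buy CAD at ask) = CAD 1,441,819.61
CAD 1,441,819.61 ÷ 0.23111 (buy BRL at ask) = BRL 6,238,672.54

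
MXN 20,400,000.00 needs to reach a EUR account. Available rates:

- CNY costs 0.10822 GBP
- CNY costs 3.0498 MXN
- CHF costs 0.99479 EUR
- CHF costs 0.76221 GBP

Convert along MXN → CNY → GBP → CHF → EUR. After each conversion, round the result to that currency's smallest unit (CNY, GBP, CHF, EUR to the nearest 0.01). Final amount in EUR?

MXN 20,400,000.00 ÷ 3.0498 = CNY 6,688,963.21
CNY 6,688,963.21 × 0.10822 = GBP 723,879.60
GBP 723,879.60 ÷ 0.76221 = CHF 949,711.50
CHF 949,711.50 × 0.99479 = EUR 944,763.50

EUR 944,763.50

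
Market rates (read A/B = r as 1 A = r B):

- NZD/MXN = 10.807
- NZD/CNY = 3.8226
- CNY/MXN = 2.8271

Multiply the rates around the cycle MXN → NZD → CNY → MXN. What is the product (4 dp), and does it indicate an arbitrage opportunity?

1.0000 (no arbitrage)

Around MXN → NZD → CNY → MXN: 1 ÷ 10.807 × 3.8226 × 2.8271 = 0.999988
Product ≈ 1 (deviation 0.001%, within rounding noise).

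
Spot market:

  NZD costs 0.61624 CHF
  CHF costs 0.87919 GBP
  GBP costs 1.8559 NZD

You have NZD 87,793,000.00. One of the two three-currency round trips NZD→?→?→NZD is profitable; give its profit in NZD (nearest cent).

Profit: NZD 483,902.50

Profitable loop is NZD → CHF → GBP → NZD:
NZD 87,793,000.00 × 0.61624 = CHF 54,101,558.32
CHF 54,101,558.32 × 0.87919 = GBP 47,565,549.06
GBP 47,565,549.06 × 1.8559 = NZD 88,276,902.50
Profit = NZD 88,276,902.50 − NZD 87,793,000.00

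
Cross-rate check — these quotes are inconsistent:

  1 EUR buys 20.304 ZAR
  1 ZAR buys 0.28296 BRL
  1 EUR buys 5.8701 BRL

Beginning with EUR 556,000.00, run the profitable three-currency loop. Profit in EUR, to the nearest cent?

Profitable loop is EUR → BRL → ZAR → EUR:
EUR 556,000.00 × 5.8701 = BRL 3,263,775.60
BRL 3,263,775.60 ÷ 0.28296 = ZAR 11,534,406.28
ZAR 11,534,406.28 ÷ 20.304 = EUR 568,085.42
Profit = EUR 568,085.42 − EUR 556,000.00

Profit: EUR 12,085.42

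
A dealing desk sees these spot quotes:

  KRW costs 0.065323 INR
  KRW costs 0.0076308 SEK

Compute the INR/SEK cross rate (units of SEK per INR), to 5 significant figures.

1 INR ÷ 0.065323 = 15.3085 KRW
15.3085 KRW × 0.0076308 = 0.116816 SEK

INR/SEK = 0.11682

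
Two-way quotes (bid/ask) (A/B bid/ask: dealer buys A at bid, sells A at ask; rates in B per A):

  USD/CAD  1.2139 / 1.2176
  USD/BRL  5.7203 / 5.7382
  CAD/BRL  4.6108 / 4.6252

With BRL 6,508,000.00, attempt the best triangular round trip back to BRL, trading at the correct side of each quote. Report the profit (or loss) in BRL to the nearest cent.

Best loop BRL → CAD → USD → BRL:
BRL 6,508,000.00 ÷ 4.6252 (buy CAD at ask) = CAD 1,407,074.29
CAD 1,407,074.29 ÷ 1.2176 (buy USD at ask) = USD 1,155,612.92
USD 1,155,612.92 × 5.7203 (sell USD at bid) = BRL 6,610,452.57

Net profit: BRL 102,452.57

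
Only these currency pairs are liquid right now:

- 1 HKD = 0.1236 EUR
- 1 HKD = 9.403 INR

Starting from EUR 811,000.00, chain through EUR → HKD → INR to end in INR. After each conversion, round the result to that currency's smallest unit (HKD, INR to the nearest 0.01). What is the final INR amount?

INR 61,697,677.96

EUR 811,000.00 ÷ 0.1236 = HKD 6,561,488.67
HKD 6,561,488.67 × 9.403 = INR 61,697,677.96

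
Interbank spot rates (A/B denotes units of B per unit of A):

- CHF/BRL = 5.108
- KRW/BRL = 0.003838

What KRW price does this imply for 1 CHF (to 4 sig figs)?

CHF/KRW = 1331

1 CHF × 5.108 = 5.108 BRL
5.108 BRL ÷ 0.003838 = 1330.9 KRW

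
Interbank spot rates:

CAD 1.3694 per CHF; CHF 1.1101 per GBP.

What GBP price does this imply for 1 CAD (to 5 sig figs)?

CAD/GBP = 0.65782

1 CAD ÷ 1.3694 = 0.730247 CHF
0.730247 CHF ÷ 1.1101 = 0.657821 GBP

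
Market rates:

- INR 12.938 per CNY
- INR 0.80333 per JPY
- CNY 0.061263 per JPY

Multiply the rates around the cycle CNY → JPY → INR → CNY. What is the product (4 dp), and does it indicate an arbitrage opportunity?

1.0135 (arbitrage exists)

Around CNY → JPY → INR → CNY: 1 ÷ 0.061263 × 0.80333 ÷ 12.938 = 1.013511
Product > 1; profitable direction is CNY → JPY → INR → CNY.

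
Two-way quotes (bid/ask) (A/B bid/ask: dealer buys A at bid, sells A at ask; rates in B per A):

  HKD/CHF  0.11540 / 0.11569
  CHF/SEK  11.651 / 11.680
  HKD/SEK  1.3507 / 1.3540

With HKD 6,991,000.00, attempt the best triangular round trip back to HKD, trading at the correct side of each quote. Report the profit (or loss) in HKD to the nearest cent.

Net result: HKD -2,893.13 (no profitable arbitrage after spreads)

Best loop HKD → SEK → CHF → HKD:
HKD 6,991,000.00 × 1.3507 (sell HKD at bid) = SEK 9,442,743.70
SEK 9,442,743.70 ÷ 11.680 (buy CHF at ask) = CHF 808,454.08
CHF 808,454.08 ÷ 0.11569 (buy HKD at ask) = HKD 6,988,106.87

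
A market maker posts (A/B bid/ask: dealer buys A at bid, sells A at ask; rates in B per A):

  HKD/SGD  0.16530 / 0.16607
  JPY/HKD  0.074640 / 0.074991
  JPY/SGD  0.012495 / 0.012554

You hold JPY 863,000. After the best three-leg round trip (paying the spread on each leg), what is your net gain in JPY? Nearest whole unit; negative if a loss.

Net profit: JPY 2,858

Best loop JPY → SGD → HKD → JPY:
JPY 863,000 × 0.012495 (sell JPY at bid) = SGD 10,783.18
SGD 10,783.18 ÷ 0.16607 (buy HKD at ask) = HKD 64,931.57
HKD 64,931.57 ÷ 0.074991 (buy JPY at ask) = JPY 865,858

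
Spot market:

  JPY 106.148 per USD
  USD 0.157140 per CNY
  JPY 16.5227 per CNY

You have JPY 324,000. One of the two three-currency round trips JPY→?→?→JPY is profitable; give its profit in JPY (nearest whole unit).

Profitable loop is JPY → CNY → USD → JPY:
JPY 324,000 ÷ 16.5227 = CNY 19,609.39
CNY 19,609.39 × 0.157140 = USD 3,081.42
USD 3,081.42 × 106.148 = JPY 327,086
Profit = JPY 327,086 − JPY 324,000

Profit: JPY 3,086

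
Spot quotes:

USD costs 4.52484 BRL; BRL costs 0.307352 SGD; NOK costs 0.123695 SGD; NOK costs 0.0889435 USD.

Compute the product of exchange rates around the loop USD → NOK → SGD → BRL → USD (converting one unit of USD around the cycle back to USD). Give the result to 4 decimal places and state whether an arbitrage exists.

1.0000 (no arbitrage)

Around USD → NOK → SGD → BRL → USD: 1 ÷ 0.0889435 × 0.123695 ÷ 0.307352 ÷ 4.52484 = 0.999997
Product ≈ 1 (deviation 0.000%, within rounding noise).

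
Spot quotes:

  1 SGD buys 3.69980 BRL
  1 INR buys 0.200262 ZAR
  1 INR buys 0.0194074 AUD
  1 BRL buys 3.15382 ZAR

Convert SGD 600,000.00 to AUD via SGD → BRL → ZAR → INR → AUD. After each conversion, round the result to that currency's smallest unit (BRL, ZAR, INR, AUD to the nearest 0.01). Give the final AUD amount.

SGD 600,000.00 × 3.69980 = BRL 2,219,880.00
BRL 2,219,880.00 × 3.15382 = ZAR 7,001,101.94
ZAR 7,001,101.94 ÷ 0.200262 = INR 34,959,712.48
INR 34,959,712.48 × 0.0194074 = AUD 678,477.12

AUD 678,477.12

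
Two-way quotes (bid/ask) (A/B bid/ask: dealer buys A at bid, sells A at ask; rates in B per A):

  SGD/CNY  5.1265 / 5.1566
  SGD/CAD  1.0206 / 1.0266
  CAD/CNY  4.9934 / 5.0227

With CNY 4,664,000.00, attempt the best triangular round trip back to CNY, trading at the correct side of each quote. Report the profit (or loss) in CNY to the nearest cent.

Best loop CNY → CAD → SGD → CNY:
CNY 4,664,000.00 ÷ 5.0227 (buy CAD at ask) = CAD 928,584.23
CAD 928,584.23 ÷ 1.0266 (buy SGD at ask) = SGD 904,523.89
SGD 904,523.89 × 5.1265 (sell SGD at bid) = CNY 4,637,041.73

Net result: CNY -26,958.27 (no profitable arbitrage after spreads)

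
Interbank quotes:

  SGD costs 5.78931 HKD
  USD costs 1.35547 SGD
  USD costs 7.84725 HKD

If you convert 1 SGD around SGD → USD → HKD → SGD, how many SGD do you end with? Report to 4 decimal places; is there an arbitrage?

1.0000 (no arbitrage)

Around SGD → USD → HKD → SGD: 1 ÷ 1.35547 × 7.84725 ÷ 5.78931 = 1.000002
Product ≈ 1 (deviation 0.000%, within rounding noise).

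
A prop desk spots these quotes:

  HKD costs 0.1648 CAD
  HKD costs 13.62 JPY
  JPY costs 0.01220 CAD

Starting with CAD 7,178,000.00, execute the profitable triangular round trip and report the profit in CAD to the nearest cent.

Profit: CAD 59,410.15

Profitable loop is CAD → HKD → JPY → CAD:
CAD 7,178,000.00 ÷ 0.1648 = HKD 43,555,825.24
HKD 43,555,825.24 × 13.62 = JPY 593,230,340
JPY 593,230,340 × 0.01220 = CAD 7,237,410.15
Profit = CAD 7,237,410.15 − CAD 7,178,000.00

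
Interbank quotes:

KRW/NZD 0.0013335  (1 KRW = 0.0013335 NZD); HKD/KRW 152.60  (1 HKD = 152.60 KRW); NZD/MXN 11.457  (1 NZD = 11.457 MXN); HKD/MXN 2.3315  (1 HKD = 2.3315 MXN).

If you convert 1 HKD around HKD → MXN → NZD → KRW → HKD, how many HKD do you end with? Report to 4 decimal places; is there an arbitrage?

1.0000 (no arbitrage)

Around HKD → MXN → NZD → KRW → HKD: 1 × 2.3315 ÷ 11.457 ÷ 0.0013335 ÷ 152.60 = 1.000039
Product ≈ 1 (deviation 0.004%, within rounding noise).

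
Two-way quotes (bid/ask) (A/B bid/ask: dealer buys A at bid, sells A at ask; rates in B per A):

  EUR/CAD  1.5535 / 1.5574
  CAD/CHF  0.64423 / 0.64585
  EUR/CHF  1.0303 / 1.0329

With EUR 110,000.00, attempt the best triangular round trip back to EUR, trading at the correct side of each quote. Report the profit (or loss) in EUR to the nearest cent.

Net profit: EUR 2,674.22

Best loop EUR → CHF → CAD → EUR:
EUR 110,000.00 × 1.0303 (sell EUR at bid) = CHF 113,333.00
CHF 113,333.00 ÷ 0.64585 (buy CAD at ask) = CAD 175,478.83
CAD 175,478.83 ÷ 1.5574 (buy EUR at ask) = EUR 112,674.22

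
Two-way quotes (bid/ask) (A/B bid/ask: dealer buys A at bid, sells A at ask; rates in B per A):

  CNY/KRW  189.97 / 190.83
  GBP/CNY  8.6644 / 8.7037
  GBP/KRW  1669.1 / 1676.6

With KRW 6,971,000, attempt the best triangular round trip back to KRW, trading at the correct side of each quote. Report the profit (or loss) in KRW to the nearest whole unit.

Net profit: KRW 34,302

Best loop KRW → CNY → GBP → KRW:
KRW 6,971,000 ÷ 190.83 (buy CNY at ask) = CNY 36,529.90
CNY 36,529.90 ÷ 8.7037 (buy GBP at ask) = GBP 4,197.05
GBP 4,197.05 × 1669.1 (sell GBP at bid) = KRW 7,005,302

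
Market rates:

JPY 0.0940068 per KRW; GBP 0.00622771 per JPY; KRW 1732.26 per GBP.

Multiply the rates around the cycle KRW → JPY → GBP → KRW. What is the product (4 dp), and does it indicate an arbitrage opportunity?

1.0141 (arbitrage exists)

Around KRW → JPY → GBP → KRW: 1 × 0.0940068 × 0.00622771 × 1732.26 = 1.014147
Product > 1; profitable direction is KRW → JPY → GBP → KRW.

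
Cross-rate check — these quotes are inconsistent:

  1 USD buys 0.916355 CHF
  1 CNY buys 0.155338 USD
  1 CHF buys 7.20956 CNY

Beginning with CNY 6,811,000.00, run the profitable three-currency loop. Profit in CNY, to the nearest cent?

Profitable loop is CNY → USD → CHF → CNY:
CNY 6,811,000.00 × 0.155338 = USD 1,058,007.12
USD 1,058,007.12 × 0.916355 = CHF 969,510.11
CHF 969,510.11 × 7.20956 = CNY 6,989,741.33
Profit = CNY 6,989,741.33 − CNY 6,811,000.00

Profit: CNY 178,741.33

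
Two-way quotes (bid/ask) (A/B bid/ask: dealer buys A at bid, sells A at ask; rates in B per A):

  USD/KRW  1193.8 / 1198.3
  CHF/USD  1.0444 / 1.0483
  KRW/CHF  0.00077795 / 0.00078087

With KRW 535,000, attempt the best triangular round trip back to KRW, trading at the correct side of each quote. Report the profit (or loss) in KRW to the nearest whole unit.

Best loop KRW → USD → CHF → KRW:
KRW 535,000 ÷ 1198.3 (buy USD at ask) = USD 446.47
USD 446.47 ÷ 1.0483 (buy CHF at ask) = CHF 425.90
CHF 425.90 ÷ 0.00078087 (buy KRW at ask) = KRW 545,411

Net profit: KRW 10,411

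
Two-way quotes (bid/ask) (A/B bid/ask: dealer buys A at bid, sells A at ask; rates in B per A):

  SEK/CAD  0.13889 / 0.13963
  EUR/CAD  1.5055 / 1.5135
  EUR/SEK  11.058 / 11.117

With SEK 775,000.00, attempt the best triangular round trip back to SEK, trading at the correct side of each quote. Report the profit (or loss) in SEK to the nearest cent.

Net profit: SEK 11,442.26

Best loop SEK → CAD → EUR → SEK:
SEK 775,000.00 × 0.13889 (sell SEK at bid) = CAD 107,639.75
CAD 107,639.75 ÷ 1.5135 (buy EUR at ask) = EUR 71,119.76
EUR 71,119.76 × 11.058 (sell EUR at bid) = SEK 786,442.26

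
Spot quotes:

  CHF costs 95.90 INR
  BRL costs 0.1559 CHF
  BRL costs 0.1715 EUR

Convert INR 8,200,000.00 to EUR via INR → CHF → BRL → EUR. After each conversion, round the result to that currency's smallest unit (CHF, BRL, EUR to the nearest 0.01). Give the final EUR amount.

INR 8,200,000.00 ÷ 95.90 = CHF 85,505.74
CHF 85,505.74 ÷ 0.1559 = BRL 548,465.30
BRL 548,465.30 × 0.1715 = EUR 94,061.80

EUR 94,061.80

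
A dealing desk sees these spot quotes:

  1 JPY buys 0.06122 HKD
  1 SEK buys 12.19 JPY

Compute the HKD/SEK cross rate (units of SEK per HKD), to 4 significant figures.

HKD/SEK = 1.340

1 HKD ÷ 0.06122 = 16.3345 JPY
16.3345 JPY ÷ 12.19 = 1.33999 SEK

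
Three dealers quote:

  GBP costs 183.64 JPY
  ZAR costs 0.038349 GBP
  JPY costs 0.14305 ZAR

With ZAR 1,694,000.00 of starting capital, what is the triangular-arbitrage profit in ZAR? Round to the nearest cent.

Profitable loop is ZAR → GBP → JPY → ZAR:
ZAR 1,694,000.00 × 0.038349 = GBP 64,963.21
GBP 64,963.21 × 183.64 = JPY 11,929,843
JPY 11,929,843 × 0.14305 = ZAR 1,706,564.06
Profit = ZAR 1,706,564.06 − ZAR 1,694,000.00

Profit: ZAR 12,564.06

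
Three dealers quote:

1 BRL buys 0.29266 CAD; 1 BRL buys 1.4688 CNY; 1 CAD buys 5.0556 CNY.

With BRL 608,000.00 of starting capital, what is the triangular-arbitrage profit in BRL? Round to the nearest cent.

Profitable loop is BRL → CAD → CNY → BRL:
BRL 608,000.00 × 0.29266 = CAD 177,937.28
CAD 177,937.28 × 5.0556 = CNY 899,579.71
CNY 899,579.71 ÷ 1.4688 = BRL 612,458.95
Profit = BRL 612,458.95 − BRL 608,000.00

Profit: BRL 4,458.95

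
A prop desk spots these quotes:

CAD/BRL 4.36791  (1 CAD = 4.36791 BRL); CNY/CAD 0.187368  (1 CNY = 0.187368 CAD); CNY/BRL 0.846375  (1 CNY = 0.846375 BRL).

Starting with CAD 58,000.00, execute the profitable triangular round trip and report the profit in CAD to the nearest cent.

Profitable loop is CAD → CNY → BRL → CAD:
CAD 58,000.00 ÷ 0.187368 = CNY 309,551.26
CNY 309,551.26 × 0.846375 = BRL 261,996.45
BRL 261,996.45 ÷ 4.36791 = CAD 59,982.11
Profit = CAD 59,982.11 − CAD 58,000.00

Profit: CAD 1,982.11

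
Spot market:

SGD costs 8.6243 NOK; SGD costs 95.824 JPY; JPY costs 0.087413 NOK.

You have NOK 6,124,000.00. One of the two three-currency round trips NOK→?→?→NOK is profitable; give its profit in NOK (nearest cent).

Profitable loop is NOK → JPY → SGD → NOK:
NOK 6,124,000.00 ÷ 0.087413 = JPY 70,058,229
JPY 70,058,229 ÷ 95.824 = SGD 731,113.60
SGD 731,113.60 × 8.6243 = NOK 6,305,343.00
Profit = NOK 6,305,343.00 − NOK 6,124,000.00

Profit: NOK 181,343.00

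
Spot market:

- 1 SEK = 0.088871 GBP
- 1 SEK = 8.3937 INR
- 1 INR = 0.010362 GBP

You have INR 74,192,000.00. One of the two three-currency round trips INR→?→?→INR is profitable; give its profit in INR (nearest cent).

Profitable loop is INR → SEK → GBP → INR:
INR 74,192,000.00 ÷ 8.3937 = SEK 8,839,010.21
SEK 8,839,010.21 × 0.088871 = GBP 785,531.68
GBP 785,531.68 ÷ 0.010362 = INR 75,808,885.97
Profit = INR 75,808,885.97 − INR 74,192,000.00

Profit: INR 1,616,885.97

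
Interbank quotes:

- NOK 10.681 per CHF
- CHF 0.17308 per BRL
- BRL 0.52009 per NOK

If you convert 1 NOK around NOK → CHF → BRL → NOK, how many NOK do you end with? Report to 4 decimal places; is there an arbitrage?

1.0401 (arbitrage exists)

Around NOK → CHF → BRL → NOK: 1 ÷ 10.681 ÷ 0.17308 ÷ 0.52009 = 1.040070
Product > 1; profitable direction is NOK → CHF → BRL → NOK.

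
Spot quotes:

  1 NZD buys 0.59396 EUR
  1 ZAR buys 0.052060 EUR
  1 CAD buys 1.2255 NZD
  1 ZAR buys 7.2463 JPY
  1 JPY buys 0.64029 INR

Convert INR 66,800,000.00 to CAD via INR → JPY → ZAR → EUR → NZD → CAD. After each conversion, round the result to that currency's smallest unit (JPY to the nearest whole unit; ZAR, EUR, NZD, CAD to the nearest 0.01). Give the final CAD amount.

CAD 1,029,715.10

INR 66,800,000.00 ÷ 0.64029 = JPY 104,327,726
JPY 104,327,726 ÷ 7.2463 = ZAR 14,397,378.80
ZAR 14,397,378.80 × 0.052060 = EUR 749,527.54
EUR 749,527.54 ÷ 0.59396 = NZD 1,261,915.85
NZD 1,261,915.85 ÷ 1.2255 = CAD 1,029,715.10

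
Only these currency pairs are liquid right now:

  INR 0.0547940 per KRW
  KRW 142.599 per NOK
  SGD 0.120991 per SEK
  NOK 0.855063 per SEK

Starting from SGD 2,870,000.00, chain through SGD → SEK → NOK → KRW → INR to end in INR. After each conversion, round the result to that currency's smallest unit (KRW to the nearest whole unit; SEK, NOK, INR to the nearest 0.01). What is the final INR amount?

INR 158,480,717.98

SGD 2,870,000.00 ÷ 0.120991 = SEK 23,720,772.62
SEK 23,720,772.62 × 0.855063 = NOK 20,282,755.00
NOK 20,282,755.00 × 142.599 = KRW 2,892,300,580
KRW 2,892,300,580 × 0.0547940 = INR 158,480,717.98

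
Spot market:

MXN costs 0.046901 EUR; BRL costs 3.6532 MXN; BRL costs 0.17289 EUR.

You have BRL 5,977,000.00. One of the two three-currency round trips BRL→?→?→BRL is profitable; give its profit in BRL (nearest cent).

Profitable loop is BRL → EUR → MXN → BRL:
BRL 5,977,000.00 × 0.17289 = EUR 1,033,363.53
EUR 1,033,363.53 ÷ 0.046901 = MXN 22,032,867.74
MXN 22,032,867.74 ÷ 3.6532 = BRL 6,031,114.57
Profit = BRL 6,031,114.57 − BRL 5,977,000.00

Profit: BRL 54,114.57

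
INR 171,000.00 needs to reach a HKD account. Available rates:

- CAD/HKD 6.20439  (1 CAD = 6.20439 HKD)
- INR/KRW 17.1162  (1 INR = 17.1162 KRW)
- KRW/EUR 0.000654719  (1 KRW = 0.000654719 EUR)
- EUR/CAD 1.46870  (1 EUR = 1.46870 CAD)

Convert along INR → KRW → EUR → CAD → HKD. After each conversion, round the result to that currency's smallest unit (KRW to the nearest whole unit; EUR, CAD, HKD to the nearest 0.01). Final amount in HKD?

HKD 17,461.88

INR 171,000.00 × 17.1162 = KRW 2,926,870
KRW 2,926,870 × 0.000654719 = EUR 1,916.28
EUR 1,916.28 × 1.46870 = CAD 2,814.44
CAD 2,814.44 × 6.20439 = HKD 17,461.88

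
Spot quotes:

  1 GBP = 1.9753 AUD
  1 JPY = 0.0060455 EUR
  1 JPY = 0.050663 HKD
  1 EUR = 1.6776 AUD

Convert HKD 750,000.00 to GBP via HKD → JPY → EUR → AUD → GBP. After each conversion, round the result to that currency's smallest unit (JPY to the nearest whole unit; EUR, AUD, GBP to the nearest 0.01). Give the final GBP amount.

GBP 76,007.77

HKD 750,000.00 ÷ 0.050663 = JPY 14,803,703
JPY 14,803,703 × 0.0060455 = EUR 89,495.79
EUR 89,495.79 × 1.6776 = AUD 150,138.14
AUD 150,138.14 ÷ 1.9753 = GBP 76,007.77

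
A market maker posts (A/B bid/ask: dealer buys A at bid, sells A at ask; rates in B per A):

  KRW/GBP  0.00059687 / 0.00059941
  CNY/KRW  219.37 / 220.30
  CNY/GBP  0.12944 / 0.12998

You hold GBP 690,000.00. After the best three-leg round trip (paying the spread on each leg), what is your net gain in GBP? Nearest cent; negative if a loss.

Net profit: GBP 5,071.60

Best loop GBP → CNY → KRW → GBP:
GBP 690,000.00 ÷ 0.12998 (buy CNY at ask) = CNY 5,308,509.00
CNY 5,308,509.00 × 219.37 (sell CNY at bid) = KRW 1,164,527,620
KRW 1,164,527,620 × 0.00059687 (sell KRW at bid) = GBP 695,071.60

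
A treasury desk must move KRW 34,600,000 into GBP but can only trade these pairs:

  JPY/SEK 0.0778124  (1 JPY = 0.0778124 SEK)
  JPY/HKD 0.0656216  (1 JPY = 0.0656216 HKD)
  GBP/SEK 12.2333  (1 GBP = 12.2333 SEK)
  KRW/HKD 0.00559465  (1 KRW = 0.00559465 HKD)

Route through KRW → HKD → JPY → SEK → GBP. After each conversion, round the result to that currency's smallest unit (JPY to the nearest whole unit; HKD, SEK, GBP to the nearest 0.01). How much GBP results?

KRW 34,600,000 × 0.00559465 = HKD 193,574.89
HKD 193,574.89 ÷ 0.0656216 = JPY 2,949,865
JPY 2,949,865 × 0.0778124 = SEK 229,536.08
SEK 229,536.08 ÷ 12.2333 = GBP 18,763.22

GBP 18,763.22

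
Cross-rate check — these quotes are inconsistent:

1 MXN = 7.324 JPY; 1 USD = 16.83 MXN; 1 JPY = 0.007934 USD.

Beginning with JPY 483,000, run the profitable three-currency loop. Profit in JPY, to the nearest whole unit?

Profitable loop is JPY → MXN → USD → JPY:
JPY 483,000 ÷ 7.324 = MXN 65,947.57
MXN 65,947.57 ÷ 16.83 = USD 3,918.45
USD 3,918.45 ÷ 0.007934 = JPY 493,881
Profit = JPY 493,881 − JPY 483,000

Profit: JPY 10,881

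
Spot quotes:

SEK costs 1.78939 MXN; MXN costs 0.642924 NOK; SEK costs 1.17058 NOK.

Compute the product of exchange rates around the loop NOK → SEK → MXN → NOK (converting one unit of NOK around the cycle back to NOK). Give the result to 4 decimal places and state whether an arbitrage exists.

0.9828 (arbitrage exists)

Around NOK → SEK → MXN → NOK: 1 ÷ 1.17058 × 1.78939 × 0.642924 = 0.982796
Product < 1; profitable direction is NOK → MXN → SEK → NOK.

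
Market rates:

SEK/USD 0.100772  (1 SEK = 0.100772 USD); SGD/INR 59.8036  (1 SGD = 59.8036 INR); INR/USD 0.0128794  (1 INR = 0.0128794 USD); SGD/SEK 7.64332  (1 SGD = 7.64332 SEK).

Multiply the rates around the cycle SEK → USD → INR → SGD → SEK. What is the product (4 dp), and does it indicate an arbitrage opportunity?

1.0000 (no arbitrage)

Around SEK → USD → INR → SGD → SEK: 1 × 0.100772 ÷ 0.0128794 ÷ 59.8036 × 7.64332 = 0.999998
Product ≈ 1 (deviation 0.000%, within rounding noise).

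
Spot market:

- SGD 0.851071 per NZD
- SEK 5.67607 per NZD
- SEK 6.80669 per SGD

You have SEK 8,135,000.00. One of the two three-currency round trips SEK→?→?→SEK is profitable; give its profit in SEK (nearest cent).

Profitable loop is SEK → NZD → SGD → SEK:
SEK 8,135,000.00 ÷ 5.67607 = NZD 1,433,209.95
NZD 1,433,209.95 × 0.851071 = SGD 1,219,763.43
SGD 1,219,763.43 × 6.80669 = SEK 8,302,551.51
Profit = SEK 8,302,551.51 − SEK 8,135,000.00

Profit: SEK 167,551.51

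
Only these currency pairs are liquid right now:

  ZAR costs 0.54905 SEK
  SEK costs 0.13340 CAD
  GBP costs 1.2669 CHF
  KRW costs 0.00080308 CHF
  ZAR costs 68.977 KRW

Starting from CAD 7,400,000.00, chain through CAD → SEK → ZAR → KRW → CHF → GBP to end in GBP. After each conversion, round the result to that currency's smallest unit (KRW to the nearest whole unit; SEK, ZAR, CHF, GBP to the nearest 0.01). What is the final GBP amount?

CAD 7,400,000.00 ÷ 0.13340 = SEK 55,472,263.87
SEK 55,472,263.87 ÷ 0.54905 = ZAR 101,033,173.43
ZAR 101,033,173.43 × 68.977 = KRW 6,968,965,204
KRW 6,968,965,204 × 0.00080308 = CHF 5,596,636.58
CHF 5,596,636.58 ÷ 1.2669 = GBP 4,417,583.53

GBP 4,417,583.53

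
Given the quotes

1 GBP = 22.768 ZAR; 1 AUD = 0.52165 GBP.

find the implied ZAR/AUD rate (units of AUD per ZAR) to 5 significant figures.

1 ZAR ÷ 22.768 = 0.0439213 GBP
0.0439213 GBP ÷ 0.52165 = 0.0841969 AUD

ZAR/AUD = 0.084197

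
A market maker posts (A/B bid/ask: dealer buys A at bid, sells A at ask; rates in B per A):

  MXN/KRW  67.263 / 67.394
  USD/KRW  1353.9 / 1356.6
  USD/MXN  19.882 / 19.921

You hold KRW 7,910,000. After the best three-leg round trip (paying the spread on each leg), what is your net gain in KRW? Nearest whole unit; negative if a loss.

Net profit: KRW 66,837

Best loop KRW → MXN → USD → KRW:
KRW 7,910,000 ÷ 67.394 (buy MXN at ask) = MXN 117,369.50
MXN 117,369.50 ÷ 19.921 (buy USD at ask) = USD 5,891.75
USD 5,891.75 × 1353.9 (sell USD at bid) = KRW 7,976,837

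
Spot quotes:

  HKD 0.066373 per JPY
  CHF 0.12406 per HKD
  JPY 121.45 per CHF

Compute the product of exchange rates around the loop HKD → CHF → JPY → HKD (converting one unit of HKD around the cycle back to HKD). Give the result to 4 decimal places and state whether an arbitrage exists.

1.0000 (no arbitrage)

Around HKD → CHF → JPY → HKD: 1 × 0.12406 × 121.45 × 0.066373 = 1.000048
Product ≈ 1 (deviation 0.005%, within rounding noise).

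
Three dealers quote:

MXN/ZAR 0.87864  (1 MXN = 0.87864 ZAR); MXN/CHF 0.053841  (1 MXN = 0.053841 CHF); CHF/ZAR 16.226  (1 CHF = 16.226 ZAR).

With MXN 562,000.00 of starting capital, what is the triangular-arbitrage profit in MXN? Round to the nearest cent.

Profit: MXN 3,226.74

Profitable loop is MXN → ZAR → CHF → MXN:
MXN 562,000.00 × 0.87864 = ZAR 493,795.68
ZAR 493,795.68 ÷ 16.226 = CHF 30,432.37
CHF 30,432.37 ÷ 0.053841 = MXN 565,226.74
Profit = MXN 565,226.74 − MXN 562,000.00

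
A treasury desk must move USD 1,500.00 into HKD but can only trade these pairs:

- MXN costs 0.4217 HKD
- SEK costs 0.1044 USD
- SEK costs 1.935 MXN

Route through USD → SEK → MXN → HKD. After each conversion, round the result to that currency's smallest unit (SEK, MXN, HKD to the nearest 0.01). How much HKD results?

USD 1,500.00 ÷ 0.1044 = SEK 14,367.82
SEK 14,367.82 × 1.935 = MXN 27,801.73
MXN 27,801.73 × 0.4217 = HKD 11,723.99

HKD 11,723.99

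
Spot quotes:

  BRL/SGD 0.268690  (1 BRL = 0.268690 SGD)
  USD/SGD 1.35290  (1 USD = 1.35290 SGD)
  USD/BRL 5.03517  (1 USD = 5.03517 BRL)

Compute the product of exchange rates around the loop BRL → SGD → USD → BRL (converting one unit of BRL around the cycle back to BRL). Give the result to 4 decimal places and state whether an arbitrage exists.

Around BRL → SGD → USD → BRL: 1 × 0.268690 ÷ 1.35290 × 5.03517 = 1.000000
Product ≈ 1 (deviation 0.000%, within rounding noise).

1.0000 (no arbitrage)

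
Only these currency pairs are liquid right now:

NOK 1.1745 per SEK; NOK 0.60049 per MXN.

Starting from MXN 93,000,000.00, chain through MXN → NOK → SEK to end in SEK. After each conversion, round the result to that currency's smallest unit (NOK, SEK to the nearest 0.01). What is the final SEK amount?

MXN 93,000,000.00 × 0.60049 = NOK 55,845,570.00
NOK 55,845,570.00 ÷ 1.1745 = SEK 47,548,378.03

SEK 47,548,378.03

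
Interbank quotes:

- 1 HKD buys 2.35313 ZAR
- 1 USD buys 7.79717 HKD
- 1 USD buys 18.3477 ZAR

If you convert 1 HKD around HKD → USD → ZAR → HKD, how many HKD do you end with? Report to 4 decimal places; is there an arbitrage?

Around HKD → USD → ZAR → HKD: 1 ÷ 7.79717 × 18.3477 ÷ 2.35313 = 0.999997
Product ≈ 1 (deviation 0.000%, within rounding noise).

1.0000 (no arbitrage)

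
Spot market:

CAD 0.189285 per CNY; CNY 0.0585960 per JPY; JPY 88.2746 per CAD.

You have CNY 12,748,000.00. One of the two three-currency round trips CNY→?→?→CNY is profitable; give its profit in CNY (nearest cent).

Profit: CNY 272,334.05

Profitable loop is CNY → JPY → CAD → CNY:
CNY 12,748,000.00 ÷ 0.0585960 = JPY 217,557,512
JPY 217,557,512 ÷ 88.2746 = CAD 2,464,553.93
CAD 2,464,553.93 ÷ 0.189285 = CNY 13,020,334.05
Profit = CNY 13,020,334.05 − CNY 12,748,000.00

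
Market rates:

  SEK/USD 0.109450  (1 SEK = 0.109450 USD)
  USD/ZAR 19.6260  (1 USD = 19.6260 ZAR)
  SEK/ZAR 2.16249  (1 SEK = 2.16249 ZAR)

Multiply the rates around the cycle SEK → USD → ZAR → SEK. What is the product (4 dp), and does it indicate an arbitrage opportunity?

Around SEK → USD → ZAR → SEK: 1 × 0.109450 × 19.6260 ÷ 2.16249 = 0.993330
Product < 1; profitable direction is SEK → ZAR → USD → SEK.

0.9933 (arbitrage exists)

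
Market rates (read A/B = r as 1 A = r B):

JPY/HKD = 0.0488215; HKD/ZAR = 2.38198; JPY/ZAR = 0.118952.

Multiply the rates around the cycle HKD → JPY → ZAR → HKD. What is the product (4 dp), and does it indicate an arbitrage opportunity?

1.0229 (arbitrage exists)

Around HKD → JPY → ZAR → HKD: 1 ÷ 0.0488215 × 0.118952 ÷ 2.38198 = 1.022875
Product > 1; profitable direction is HKD → JPY → ZAR → HKD.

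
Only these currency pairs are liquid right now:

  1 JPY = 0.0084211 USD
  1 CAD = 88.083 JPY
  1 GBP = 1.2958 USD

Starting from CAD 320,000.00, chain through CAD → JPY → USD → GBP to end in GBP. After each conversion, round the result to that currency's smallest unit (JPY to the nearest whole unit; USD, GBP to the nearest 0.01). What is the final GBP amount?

GBP 183,177.84

CAD 320,000.00 × 88.083 = JPY 28,186,560
JPY 28,186,560 × 0.0084211 = USD 237,361.84
USD 237,361.84 ÷ 1.2958 = GBP 183,177.84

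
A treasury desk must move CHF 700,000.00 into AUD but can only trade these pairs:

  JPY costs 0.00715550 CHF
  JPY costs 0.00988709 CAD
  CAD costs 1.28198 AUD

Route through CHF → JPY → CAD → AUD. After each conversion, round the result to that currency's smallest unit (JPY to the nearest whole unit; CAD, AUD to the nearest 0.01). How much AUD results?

CHF 700,000.00 ÷ 0.00715550 = JPY 97,826,846
JPY 97,826,846 × 0.00988709 = CAD 967,222.83
CAD 967,222.83 × 1.28198 = AUD 1,239,960.32

AUD 1,239,960.32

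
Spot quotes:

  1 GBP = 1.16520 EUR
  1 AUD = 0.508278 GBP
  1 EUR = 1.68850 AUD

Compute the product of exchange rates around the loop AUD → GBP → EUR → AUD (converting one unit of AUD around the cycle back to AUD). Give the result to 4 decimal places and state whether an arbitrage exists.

1.0000 (no arbitrage)

Around AUD → GBP → EUR → AUD: 1 × 0.508278 × 1.16520 × 1.68850 = 1.000007
Product ≈ 1 (deviation 0.001%, within rounding noise).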